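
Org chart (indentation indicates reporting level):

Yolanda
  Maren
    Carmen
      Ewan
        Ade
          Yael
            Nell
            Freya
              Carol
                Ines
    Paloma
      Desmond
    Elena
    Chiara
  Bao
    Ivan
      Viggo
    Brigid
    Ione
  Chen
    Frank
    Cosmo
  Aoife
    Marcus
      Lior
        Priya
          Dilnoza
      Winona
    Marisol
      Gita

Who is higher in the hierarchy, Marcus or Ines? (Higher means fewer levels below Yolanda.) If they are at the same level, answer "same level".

Marcus is 2 levels below Yolanda; Ines is 8. Marcus is higher.

Marcus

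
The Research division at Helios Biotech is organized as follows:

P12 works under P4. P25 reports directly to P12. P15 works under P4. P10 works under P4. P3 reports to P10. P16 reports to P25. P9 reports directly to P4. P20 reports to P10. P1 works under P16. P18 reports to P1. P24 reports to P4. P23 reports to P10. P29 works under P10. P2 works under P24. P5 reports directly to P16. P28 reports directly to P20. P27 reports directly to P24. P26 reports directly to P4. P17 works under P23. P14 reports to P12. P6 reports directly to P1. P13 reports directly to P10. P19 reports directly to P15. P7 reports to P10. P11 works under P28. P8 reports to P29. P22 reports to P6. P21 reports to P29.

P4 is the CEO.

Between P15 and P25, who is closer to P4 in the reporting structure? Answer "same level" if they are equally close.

P15

P15 is 1 level below P4; P25 is 2. P15 is higher.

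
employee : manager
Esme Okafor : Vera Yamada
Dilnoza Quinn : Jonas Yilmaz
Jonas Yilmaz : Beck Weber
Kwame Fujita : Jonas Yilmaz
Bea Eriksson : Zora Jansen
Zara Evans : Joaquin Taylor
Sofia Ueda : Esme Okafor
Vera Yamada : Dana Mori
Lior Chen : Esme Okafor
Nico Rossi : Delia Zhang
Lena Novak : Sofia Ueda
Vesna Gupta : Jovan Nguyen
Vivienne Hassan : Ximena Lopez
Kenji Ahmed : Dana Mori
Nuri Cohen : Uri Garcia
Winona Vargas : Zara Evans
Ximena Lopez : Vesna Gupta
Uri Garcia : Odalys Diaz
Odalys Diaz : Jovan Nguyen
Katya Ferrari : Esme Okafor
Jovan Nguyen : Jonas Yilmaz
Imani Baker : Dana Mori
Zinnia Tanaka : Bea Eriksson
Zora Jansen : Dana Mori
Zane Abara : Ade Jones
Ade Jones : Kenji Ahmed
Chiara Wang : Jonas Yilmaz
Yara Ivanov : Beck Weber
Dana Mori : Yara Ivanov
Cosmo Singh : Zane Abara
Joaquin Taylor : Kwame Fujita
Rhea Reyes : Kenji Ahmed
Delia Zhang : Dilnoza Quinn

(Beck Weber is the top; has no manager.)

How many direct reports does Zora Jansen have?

1

Zora Jansen directly manages Bea Eriksson. That is 1 direct report.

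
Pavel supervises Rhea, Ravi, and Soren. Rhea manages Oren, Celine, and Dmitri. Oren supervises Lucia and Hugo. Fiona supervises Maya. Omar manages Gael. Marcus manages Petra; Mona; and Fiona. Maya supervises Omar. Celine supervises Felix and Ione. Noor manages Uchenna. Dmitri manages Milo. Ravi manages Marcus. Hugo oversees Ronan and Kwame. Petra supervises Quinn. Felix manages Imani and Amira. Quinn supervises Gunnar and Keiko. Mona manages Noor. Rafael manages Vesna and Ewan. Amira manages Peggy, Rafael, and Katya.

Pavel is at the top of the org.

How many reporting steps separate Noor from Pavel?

Chain from Noor up to Pavel: Noor → Mona → Marcus → Ravi → Pavel. That is 4 steps up, so Noor is 4 levels below Pavel.

4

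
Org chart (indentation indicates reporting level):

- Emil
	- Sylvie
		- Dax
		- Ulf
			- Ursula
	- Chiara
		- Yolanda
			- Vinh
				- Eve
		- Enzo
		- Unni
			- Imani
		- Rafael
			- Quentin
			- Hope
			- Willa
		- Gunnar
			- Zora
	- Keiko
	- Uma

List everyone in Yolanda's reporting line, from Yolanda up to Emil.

Yolanda reports to Chiara. Chiara reports to Emil. Emil is at the top.

Yolanda -> Chiara -> Emil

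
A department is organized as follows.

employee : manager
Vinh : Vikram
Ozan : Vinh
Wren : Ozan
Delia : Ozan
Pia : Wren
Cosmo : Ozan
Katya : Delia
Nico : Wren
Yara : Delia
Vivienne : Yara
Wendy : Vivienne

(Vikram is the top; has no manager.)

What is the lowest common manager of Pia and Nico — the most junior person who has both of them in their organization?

Pia's chain of managers is Wren, Ozan, Vinh, Vikram. Nico's chain of managers is Wren, Ozan, Vinh, Vikram. The first manager that appears in both chains is Wren.

Wren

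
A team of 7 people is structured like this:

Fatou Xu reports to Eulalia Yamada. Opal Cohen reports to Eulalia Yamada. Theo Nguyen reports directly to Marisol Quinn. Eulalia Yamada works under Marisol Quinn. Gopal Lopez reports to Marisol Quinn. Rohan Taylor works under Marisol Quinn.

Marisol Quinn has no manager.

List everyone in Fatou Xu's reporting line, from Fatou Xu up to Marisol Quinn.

Fatou Xu -> Eulalia Yamada -> Marisol Quinn

Fatou Xu reports to Eulalia Yamada. Eulalia Yamada reports to Marisol Quinn. Marisol Quinn is at the top.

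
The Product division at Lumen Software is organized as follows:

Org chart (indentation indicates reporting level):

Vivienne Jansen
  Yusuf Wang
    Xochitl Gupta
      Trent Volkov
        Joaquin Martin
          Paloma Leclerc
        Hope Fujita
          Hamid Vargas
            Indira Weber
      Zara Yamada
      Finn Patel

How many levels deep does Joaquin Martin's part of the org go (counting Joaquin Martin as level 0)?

The longest chain under Joaquin Martin runs Joaquin Martin → Paloma Leclerc, which is 1 level below Joaquin Martin.

1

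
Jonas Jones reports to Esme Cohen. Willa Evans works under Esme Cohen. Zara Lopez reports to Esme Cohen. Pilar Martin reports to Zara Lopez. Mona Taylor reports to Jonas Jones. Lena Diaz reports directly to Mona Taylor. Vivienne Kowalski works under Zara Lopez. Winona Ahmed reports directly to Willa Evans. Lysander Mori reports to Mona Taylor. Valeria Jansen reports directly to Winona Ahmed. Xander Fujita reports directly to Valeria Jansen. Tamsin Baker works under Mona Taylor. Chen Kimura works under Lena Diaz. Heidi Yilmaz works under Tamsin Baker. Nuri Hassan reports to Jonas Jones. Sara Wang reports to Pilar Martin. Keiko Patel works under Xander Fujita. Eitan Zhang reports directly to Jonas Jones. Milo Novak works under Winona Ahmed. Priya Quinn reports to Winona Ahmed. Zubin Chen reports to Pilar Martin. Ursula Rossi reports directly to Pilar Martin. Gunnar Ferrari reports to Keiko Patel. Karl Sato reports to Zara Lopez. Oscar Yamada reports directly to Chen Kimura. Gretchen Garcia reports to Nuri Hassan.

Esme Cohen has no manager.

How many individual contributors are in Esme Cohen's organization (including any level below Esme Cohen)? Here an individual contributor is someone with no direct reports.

The people in Esme Cohen's organization with no one reporting to them are Karl Sato, Vivienne Kowalski, Ursula Rossi, Zubin Chen, Sara Wang, Priya Quinn, Milo Novak, Gunnar Ferrari, Eitan Zhang, Gretchen Garcia, Heidi Yilmaz, Lysander Mori, Oscar Yamada. That is 13.

13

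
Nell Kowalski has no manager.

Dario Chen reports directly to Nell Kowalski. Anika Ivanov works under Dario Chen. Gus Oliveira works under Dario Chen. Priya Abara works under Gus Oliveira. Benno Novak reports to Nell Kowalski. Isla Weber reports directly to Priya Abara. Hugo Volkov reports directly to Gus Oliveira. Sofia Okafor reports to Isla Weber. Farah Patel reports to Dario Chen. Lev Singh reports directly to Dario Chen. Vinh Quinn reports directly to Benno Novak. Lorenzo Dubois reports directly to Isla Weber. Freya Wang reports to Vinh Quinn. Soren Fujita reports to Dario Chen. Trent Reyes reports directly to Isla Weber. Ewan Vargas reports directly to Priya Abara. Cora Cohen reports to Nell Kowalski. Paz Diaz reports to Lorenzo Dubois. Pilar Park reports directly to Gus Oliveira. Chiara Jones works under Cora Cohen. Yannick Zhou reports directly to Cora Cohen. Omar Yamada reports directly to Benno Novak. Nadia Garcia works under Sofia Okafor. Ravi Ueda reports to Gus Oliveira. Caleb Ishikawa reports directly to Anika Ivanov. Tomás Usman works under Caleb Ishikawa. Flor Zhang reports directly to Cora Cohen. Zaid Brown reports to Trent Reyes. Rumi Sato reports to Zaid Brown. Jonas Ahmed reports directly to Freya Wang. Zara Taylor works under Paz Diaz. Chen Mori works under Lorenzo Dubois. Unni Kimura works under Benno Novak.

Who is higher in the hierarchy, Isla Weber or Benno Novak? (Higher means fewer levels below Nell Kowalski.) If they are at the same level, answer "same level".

Isla Weber is 4 levels below Nell Kowalski; Benno Novak is 1. Benno Novak is higher.

Benno Novak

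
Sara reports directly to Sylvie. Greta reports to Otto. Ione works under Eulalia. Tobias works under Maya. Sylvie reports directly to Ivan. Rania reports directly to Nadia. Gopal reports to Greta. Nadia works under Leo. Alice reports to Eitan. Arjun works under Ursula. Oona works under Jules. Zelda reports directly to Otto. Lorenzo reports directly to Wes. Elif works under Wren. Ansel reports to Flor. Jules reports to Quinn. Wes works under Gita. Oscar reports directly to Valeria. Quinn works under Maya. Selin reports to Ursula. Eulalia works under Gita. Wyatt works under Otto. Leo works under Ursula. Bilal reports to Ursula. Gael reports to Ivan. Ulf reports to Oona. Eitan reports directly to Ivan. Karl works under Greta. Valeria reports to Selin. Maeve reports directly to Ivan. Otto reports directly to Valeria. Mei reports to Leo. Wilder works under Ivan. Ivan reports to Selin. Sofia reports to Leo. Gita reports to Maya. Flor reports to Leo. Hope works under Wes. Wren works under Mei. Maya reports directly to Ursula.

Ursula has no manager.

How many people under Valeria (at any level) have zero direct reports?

The people in Valeria's organization with no one reporting to them are Oscar, Zelda, Wyatt, Gopal, Karl. That is 5.

5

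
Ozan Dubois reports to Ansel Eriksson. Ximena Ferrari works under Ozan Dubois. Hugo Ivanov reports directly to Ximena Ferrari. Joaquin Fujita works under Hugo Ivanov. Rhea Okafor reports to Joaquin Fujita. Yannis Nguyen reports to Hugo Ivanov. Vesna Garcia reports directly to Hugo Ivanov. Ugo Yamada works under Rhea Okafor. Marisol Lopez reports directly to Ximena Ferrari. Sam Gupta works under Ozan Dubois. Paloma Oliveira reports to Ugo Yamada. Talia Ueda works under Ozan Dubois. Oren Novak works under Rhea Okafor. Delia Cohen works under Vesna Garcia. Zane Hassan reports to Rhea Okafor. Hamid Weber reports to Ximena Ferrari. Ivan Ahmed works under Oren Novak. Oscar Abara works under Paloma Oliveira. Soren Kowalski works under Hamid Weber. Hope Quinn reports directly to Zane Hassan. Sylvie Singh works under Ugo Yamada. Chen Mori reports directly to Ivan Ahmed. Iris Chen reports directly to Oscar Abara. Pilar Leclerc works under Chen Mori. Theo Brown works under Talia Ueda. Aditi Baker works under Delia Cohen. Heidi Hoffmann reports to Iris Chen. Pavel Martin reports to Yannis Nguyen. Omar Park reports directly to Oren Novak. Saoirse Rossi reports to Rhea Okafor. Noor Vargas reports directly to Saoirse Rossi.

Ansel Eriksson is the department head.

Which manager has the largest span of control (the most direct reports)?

Direct-report counts: Ansel Eriksson has 1; Ozan Dubois has 3; Talia Ueda has 1; Ximena Ferrari has 3; Hamid Weber has 1; Hugo Ivanov has 3; Vesna Garcia has 1; Delia Cohen has 1; Yannis Nguyen has 1; Joaquin Fujita has 1; Rhea Okafor has 4; Saoirse Rossi has 1; Zane Hassan has 1; Oren Novak has 2; Ivan Ahmed has 1; Chen Mori has 1; Ugo Yamada has 2; Paloma Oliveira has 1; Oscar Abara has 1; Iris Chen has 1. The largest is 4, held by Rhea Okafor.

Rhea Okafor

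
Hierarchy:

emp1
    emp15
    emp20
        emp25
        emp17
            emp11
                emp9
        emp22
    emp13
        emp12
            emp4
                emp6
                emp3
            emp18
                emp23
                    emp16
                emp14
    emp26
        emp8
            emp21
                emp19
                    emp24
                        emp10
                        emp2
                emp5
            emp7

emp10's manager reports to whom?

emp19

emp10 reports to emp24, and emp24 reports to emp19. So emp10's skip-level manager is emp19.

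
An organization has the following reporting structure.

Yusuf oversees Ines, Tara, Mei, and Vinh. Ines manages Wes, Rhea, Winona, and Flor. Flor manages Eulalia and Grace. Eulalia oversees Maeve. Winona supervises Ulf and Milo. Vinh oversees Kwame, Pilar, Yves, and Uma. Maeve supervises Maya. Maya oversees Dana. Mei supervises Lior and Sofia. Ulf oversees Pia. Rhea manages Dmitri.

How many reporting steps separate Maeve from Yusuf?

Chain from Maeve up to Yusuf: Maeve → Eulalia → Flor → Ines → Yusuf. That is 4 steps up, so Maeve is 4 levels below Yusuf.

4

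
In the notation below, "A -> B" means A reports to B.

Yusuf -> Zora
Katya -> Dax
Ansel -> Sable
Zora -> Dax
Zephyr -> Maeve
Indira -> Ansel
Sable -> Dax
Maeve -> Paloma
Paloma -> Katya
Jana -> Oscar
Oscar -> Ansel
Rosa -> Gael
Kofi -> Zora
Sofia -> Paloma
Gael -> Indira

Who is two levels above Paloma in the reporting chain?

Paloma reports to Katya, and Katya reports to Dax. So Paloma's skip-level manager is Dax.

Dax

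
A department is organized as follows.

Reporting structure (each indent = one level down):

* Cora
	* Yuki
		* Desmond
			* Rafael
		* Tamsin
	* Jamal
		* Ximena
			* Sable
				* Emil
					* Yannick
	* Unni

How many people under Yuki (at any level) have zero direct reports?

The people in Yuki's organization with no one reporting to them are Tamsin, Rafael. That is 2.

2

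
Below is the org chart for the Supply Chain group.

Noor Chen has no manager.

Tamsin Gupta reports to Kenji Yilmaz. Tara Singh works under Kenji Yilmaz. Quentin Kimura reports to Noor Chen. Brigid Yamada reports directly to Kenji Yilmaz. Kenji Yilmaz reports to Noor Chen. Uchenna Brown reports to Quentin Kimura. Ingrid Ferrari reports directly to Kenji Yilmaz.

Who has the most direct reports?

Direct-report counts: Noor Chen has 2; Quentin Kimura has 1; Kenji Yilmaz has 4. The largest is 4, held by Kenji Yilmaz.

Kenji Yilmaz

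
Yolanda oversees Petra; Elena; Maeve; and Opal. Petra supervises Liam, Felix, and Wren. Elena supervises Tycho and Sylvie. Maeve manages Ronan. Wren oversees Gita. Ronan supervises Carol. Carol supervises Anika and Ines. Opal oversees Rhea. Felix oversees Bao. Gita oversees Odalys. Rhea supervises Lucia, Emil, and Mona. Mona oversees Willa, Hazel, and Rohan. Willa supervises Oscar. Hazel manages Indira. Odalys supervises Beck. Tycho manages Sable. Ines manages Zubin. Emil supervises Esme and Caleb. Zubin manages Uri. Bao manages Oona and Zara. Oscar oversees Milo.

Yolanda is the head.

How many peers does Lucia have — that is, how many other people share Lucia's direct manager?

Lucia reports to Rhea. Rhea's other direct reports are Mona, Emil — 2 peers.

2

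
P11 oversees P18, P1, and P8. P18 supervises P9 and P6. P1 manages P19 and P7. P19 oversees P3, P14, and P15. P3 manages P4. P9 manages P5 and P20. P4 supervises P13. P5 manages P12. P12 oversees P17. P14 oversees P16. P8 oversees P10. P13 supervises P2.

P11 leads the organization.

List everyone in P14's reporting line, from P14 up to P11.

P14 -> P19 -> P1 -> P11

P14 reports to P19. P19 reports to P1. P1 reports to P11. P11 is at the top.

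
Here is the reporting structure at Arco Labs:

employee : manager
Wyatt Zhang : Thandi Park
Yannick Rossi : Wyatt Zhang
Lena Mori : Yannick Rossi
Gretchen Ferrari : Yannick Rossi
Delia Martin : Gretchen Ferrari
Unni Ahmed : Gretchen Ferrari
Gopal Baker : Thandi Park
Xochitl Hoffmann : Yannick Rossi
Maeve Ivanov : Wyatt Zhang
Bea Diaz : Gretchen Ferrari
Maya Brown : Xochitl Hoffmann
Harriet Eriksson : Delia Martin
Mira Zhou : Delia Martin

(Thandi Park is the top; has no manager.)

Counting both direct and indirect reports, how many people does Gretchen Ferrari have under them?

5

Gretchen Ferrari directly manages Delia Martin, Unni Ahmed, Bea Diaz. Under Delia Martin: Mira Zhou, Harriet Eriksson (2). Unni Ahmed has no reports. Bea Diaz has no reports. So Gretchen Ferrari's organization is 3 direct reports plus everyone under them: 3 + 1 + 1 = 5.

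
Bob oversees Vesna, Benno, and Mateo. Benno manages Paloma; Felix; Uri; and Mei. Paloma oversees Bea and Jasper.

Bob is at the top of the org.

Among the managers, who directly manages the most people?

Benno

Direct-report counts: Bob has 3; Benno has 4; Paloma has 2. The largest is 4, held by Benno.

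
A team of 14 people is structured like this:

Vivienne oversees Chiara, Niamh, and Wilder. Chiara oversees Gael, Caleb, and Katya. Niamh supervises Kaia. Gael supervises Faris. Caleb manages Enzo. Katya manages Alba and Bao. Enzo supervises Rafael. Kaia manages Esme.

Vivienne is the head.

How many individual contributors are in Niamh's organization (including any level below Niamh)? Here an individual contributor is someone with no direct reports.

The only person in Niamh's organization with no one reporting to them is Esme. That is 1.

1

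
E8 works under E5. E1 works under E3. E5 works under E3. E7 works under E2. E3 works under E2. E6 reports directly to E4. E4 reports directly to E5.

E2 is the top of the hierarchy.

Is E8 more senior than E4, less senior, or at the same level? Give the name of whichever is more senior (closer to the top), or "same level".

same level

Both E8 and E4 are 3 levels below E2.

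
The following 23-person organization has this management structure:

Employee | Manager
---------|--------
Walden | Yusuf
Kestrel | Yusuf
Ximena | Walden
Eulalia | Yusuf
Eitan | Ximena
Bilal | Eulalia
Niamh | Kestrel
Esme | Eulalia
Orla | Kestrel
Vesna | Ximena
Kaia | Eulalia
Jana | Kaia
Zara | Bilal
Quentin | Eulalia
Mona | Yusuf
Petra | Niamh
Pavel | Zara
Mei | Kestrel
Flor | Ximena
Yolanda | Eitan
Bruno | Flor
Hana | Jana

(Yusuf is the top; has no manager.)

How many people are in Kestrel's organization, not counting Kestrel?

4

Kestrel directly manages Niamh, Orla, Mei. Under Niamh: Petra (1). Orla has no reports. Mei has no reports. So Kestrel's organization is 3 direct reports plus everyone under them: 2 + 1 + 1 = 4.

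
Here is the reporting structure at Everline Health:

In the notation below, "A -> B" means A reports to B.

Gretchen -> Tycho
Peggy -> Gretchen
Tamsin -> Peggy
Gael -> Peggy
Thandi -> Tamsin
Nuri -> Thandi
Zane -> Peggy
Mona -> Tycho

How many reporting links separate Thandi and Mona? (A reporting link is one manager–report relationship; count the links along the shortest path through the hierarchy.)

5

Thandi is 4 levels below Tycho, and Mona is 1 level below Tycho (their lowest common manager). The shortest path runs up from Thandi to Tycho and back down to Mona: 4 + 1 = 5 links.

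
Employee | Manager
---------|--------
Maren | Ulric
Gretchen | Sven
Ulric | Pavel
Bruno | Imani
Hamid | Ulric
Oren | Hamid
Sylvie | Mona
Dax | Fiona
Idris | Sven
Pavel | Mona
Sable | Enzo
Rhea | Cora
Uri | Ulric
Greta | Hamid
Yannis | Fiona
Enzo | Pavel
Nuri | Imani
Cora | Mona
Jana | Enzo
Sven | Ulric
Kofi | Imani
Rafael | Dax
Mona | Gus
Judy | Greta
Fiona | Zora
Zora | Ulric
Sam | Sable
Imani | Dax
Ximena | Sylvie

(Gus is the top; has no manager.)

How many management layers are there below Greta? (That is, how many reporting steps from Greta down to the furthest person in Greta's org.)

1

The longest chain under Greta runs Greta → Judy, which is 1 level below Greta.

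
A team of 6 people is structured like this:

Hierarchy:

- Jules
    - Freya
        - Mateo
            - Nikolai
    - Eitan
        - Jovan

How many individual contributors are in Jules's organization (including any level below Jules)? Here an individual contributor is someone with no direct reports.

2

The people in Jules's organization with no one reporting to them are Jovan, Nikolai. That is 2.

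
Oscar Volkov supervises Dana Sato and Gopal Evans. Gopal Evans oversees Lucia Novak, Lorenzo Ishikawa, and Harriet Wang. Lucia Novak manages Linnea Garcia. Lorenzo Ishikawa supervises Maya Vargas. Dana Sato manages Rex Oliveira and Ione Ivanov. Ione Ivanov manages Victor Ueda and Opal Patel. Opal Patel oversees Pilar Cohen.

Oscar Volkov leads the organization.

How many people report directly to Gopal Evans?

3

Gopal Evans directly manages Lucia Novak, Lorenzo Ishikawa, Harriet Wang. That is 3 direct reports.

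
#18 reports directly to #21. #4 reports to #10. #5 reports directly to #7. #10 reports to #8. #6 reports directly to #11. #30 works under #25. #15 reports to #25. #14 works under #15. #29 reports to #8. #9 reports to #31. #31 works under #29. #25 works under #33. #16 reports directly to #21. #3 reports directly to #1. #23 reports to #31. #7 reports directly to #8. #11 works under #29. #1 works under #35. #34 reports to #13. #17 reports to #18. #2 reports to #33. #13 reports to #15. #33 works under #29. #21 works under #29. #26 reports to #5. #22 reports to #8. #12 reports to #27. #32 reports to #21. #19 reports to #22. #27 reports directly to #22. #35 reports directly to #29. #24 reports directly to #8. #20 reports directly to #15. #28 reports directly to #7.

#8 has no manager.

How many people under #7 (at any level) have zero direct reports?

2

The people in #7's organization with no one reporting to them are #28, #26. That is 2.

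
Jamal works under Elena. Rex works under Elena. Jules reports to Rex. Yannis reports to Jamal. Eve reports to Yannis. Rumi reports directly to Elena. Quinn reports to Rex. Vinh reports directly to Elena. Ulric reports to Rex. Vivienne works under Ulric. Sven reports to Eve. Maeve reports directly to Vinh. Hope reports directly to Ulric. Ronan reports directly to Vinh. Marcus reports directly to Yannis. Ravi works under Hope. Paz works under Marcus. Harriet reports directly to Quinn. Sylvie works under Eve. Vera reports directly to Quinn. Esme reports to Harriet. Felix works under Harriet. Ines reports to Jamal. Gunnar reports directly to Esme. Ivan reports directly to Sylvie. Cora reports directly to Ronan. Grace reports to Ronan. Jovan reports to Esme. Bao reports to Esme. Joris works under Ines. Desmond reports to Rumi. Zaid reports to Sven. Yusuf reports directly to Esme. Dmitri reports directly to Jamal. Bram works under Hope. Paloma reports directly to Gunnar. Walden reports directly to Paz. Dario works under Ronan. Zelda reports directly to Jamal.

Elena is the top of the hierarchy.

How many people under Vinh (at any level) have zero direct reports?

The people in Vinh's organization with no one reporting to them are Dario, Grace, Cora, Maeve. That is 4.

4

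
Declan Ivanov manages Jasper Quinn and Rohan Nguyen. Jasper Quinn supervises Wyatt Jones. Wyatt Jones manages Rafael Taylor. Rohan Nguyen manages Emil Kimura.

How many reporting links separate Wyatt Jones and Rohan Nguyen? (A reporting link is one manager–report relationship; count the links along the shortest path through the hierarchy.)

3

Wyatt Jones is 2 levels below Declan Ivanov, and Rohan Nguyen is 1 level below Declan Ivanov (their lowest common manager). The shortest path runs up from Wyatt Jones to Declan Ivanov and back down to Rohan Nguyen: 2 + 1 = 3 links.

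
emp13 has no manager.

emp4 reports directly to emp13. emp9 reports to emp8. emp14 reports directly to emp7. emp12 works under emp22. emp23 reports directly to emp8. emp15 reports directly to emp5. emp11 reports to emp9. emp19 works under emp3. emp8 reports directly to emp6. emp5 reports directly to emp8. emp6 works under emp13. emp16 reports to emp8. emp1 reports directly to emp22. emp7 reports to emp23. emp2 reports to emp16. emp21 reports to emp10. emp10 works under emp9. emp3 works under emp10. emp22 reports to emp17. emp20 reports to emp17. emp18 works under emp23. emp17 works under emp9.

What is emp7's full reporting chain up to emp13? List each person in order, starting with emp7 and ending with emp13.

emp7 reports to emp23. emp23 reports to emp8. emp8 reports to emp6. emp6 reports to emp13. emp13 is at the top.

emp7 -> emp23 -> emp8 -> emp6 -> emp13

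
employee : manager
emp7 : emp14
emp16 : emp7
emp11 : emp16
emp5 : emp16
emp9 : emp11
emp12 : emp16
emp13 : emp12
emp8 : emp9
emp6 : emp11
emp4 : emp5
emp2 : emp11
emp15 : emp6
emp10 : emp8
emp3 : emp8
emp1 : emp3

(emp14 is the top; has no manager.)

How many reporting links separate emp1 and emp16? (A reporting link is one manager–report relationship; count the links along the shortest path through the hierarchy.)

emp1 is in emp16's organization: the chain from emp1 up to emp16 is emp1 → emp3 → emp8 → emp9 → emp11 → emp16, which is 5 links.

5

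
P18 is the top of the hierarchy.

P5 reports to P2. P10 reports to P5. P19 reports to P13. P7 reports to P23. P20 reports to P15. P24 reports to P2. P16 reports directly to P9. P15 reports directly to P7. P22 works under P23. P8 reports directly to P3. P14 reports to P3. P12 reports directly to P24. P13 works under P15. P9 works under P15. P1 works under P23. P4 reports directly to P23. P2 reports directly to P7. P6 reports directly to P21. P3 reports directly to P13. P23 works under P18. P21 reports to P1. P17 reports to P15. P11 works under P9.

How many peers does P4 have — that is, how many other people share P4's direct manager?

P4 reports to P23. P23's other direct reports are P7, P1, P22 — 3 peers.

3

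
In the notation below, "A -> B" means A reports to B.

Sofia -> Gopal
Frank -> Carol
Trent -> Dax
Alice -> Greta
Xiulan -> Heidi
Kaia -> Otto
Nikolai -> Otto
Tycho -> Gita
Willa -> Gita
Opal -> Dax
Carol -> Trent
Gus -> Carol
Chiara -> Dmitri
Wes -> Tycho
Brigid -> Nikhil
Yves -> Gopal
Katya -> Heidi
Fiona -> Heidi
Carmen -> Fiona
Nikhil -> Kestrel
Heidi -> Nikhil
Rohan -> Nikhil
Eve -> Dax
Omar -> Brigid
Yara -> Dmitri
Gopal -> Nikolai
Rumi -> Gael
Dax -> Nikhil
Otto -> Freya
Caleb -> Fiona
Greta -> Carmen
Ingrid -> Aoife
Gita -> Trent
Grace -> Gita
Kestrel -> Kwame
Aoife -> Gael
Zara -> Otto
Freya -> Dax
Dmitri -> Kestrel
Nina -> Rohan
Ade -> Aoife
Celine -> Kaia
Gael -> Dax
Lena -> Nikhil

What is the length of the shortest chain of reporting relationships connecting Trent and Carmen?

Trent is 2 levels below Nikhil, and Carmen is 3 levels below Nikhil (their lowest common manager). The shortest path runs up from Trent to Nikhil and back down to Carmen: 2 + 3 = 5 links.

5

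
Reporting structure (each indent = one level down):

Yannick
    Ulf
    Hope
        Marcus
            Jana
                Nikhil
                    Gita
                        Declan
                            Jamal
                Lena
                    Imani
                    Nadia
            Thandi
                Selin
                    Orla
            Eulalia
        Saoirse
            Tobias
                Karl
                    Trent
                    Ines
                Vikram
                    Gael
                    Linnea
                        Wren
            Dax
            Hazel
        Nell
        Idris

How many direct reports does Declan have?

1

Declan directly manages Jamal. That is 1 direct report.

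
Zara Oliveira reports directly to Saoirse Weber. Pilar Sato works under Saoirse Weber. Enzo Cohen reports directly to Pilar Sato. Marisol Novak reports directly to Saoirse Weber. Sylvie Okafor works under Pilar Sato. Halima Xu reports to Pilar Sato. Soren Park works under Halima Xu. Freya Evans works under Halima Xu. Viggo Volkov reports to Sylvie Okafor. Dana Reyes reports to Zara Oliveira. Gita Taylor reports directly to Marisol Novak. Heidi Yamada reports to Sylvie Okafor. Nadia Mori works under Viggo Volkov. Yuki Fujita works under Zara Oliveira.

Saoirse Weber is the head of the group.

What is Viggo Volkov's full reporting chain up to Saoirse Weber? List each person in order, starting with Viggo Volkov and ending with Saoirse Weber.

Viggo Volkov -> Sylvie Okafor -> Pilar Sato -> Saoirse Weber

Viggo Volkov reports to Sylvie Okafor. Sylvie Okafor reports to Pilar Sato. Pilar Sato reports to Saoirse Weber. Saoirse Weber is at the top.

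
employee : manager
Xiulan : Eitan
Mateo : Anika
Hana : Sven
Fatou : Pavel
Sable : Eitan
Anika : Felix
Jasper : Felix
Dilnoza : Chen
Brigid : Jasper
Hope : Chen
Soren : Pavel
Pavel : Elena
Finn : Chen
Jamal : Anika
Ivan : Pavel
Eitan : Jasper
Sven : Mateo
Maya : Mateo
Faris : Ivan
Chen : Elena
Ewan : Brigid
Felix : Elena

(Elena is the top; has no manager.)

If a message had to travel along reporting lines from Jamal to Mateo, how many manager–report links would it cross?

Jamal is 1 level below Anika, and Mateo is 1 level below Anika (their lowest common manager). The shortest path runs up from Jamal to Anika and back down to Mateo: 1 + 1 = 2 links.

2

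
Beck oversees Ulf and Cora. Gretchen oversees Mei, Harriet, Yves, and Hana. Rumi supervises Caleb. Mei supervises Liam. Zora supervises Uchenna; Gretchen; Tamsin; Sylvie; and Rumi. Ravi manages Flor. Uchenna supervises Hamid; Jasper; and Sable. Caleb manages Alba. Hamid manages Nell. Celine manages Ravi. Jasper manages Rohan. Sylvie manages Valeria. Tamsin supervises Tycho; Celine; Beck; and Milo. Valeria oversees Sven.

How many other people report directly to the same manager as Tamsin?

4

Tamsin reports to Zora. Zora's other direct reports are Uchenna, Gretchen, Sylvie, Rumi — 4 peers.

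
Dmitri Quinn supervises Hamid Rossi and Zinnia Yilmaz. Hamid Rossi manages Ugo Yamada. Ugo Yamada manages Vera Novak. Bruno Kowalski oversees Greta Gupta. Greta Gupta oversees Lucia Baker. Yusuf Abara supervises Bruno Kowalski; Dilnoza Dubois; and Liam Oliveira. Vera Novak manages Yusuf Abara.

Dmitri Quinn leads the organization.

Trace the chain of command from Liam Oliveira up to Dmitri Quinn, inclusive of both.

Liam Oliveira -> Yusuf Abara -> Vera Novak -> Ugo Yamada -> Hamid Rossi -> Dmitri Quinn

Liam Oliveira reports to Yusuf Abara. Yusuf Abara reports to Vera Novak. Vera Novak reports to Ugo Yamada. Ugo Yamada reports to Hamid Rossi. Hamid Rossi reports to Dmitri Quinn. Dmitri Quinn is at the top.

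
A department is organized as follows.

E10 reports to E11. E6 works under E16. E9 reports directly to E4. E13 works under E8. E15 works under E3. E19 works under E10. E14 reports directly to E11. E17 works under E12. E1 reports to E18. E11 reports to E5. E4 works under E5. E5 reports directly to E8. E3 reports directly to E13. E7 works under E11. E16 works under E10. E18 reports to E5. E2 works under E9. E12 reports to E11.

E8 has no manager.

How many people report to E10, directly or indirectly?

E10 directly manages E19, E16. E19 has no reports. Under E16: E6 (1). So E10's organization is 2 direct reports plus everyone under them: 1 + 2 = 3.

3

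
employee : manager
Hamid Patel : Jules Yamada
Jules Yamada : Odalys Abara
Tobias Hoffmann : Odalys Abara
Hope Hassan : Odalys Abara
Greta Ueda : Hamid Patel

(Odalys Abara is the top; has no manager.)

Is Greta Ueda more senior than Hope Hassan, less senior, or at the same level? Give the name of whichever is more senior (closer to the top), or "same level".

Greta Ueda is 3 levels below Odalys Abara; Hope Hassan is 1. Hope Hassan is higher.

Hope Hassan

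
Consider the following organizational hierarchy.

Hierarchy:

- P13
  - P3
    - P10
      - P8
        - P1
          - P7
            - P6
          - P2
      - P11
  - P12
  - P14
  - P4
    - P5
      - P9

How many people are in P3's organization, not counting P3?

P3 directly manages P10. Under P10: P11, P8, P1, P2, P7, P6 (6). That's 7 in total.

7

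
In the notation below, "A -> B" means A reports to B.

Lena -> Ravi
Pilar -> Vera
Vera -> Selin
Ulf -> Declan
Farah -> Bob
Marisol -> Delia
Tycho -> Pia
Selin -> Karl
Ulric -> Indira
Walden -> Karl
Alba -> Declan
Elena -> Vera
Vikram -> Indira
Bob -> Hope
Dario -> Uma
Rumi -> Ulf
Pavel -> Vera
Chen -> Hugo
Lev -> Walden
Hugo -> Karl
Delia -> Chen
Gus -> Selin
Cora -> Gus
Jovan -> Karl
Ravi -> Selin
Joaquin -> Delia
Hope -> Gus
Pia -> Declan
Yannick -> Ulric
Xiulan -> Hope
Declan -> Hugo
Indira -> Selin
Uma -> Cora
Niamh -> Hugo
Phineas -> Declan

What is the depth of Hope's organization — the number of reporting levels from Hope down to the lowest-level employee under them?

The longest chain under Hope runs Hope → Bob → Farah, which is 2 levels below Hope.

2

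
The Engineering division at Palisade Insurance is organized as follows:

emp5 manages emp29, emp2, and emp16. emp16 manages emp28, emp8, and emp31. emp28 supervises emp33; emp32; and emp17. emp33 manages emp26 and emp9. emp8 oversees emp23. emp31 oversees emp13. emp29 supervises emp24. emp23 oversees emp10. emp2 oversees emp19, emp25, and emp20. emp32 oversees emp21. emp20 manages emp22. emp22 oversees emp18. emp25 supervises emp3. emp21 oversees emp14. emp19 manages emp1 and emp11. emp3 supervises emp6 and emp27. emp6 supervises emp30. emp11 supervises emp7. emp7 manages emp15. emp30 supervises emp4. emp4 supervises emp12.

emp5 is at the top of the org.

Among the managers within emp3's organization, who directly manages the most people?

emp3

Direct-report counts within emp3's organization: emp3 has 2; emp6 has 1; emp30 has 1; emp4 has 1. The largest is 2, held by emp3.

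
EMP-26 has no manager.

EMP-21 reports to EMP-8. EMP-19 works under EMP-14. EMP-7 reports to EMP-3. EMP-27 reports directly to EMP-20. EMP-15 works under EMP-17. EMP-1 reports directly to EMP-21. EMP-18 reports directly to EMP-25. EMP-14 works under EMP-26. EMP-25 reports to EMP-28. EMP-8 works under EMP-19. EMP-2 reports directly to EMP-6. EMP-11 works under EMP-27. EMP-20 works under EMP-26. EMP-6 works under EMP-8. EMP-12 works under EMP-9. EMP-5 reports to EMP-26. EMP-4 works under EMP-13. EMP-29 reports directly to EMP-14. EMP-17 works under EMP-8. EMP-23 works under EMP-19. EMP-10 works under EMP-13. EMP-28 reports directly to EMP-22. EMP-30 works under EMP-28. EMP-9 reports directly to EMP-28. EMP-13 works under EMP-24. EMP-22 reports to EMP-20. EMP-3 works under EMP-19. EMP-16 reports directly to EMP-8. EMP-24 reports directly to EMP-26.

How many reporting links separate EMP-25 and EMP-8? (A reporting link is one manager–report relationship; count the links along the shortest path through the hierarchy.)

7

EMP-25 is 4 levels below EMP-26, and EMP-8 is 3 levels below EMP-26 (their lowest common manager). The shortest path runs up from EMP-25 to EMP-26 and back down to EMP-8: 4 + 3 = 7 links.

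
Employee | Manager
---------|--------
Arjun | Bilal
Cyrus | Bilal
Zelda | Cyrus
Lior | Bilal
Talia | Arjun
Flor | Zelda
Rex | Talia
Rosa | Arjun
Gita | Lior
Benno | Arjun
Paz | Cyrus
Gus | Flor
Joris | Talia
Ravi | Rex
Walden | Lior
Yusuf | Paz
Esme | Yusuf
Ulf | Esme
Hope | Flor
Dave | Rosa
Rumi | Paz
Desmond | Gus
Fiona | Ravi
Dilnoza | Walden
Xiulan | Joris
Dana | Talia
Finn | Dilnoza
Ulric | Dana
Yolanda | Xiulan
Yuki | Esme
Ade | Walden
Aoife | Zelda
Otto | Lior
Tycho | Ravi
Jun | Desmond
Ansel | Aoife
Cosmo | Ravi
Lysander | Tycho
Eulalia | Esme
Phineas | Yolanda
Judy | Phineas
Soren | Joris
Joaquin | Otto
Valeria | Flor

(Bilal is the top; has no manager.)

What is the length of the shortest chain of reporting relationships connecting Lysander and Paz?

8

Lysander is 6 levels below Bilal, and Paz is 2 levels below Bilal (their lowest common manager). The shortest path runs up from Lysander to Bilal and back down to Paz: 6 + 2 = 8 links.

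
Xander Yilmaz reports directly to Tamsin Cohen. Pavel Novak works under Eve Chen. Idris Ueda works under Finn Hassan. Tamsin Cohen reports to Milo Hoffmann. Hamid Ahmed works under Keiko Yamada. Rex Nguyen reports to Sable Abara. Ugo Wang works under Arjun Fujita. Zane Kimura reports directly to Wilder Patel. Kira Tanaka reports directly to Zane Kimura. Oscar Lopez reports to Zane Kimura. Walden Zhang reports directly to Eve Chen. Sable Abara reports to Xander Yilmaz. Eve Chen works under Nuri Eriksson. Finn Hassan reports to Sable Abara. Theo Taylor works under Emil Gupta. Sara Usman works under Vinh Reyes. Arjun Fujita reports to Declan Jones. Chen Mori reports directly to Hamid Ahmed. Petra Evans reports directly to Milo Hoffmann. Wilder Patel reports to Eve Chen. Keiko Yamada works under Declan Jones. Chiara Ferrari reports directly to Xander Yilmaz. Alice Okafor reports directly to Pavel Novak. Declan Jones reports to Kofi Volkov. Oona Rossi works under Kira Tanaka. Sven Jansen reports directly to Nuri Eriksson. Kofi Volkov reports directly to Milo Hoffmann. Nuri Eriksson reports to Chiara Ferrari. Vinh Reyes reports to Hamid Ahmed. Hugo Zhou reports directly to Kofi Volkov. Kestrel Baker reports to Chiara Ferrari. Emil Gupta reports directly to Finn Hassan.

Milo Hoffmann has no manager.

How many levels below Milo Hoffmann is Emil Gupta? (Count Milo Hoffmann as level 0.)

Chain from Emil Gupta up to Milo Hoffmann: Emil Gupta → Finn Hassan → Sable Abara → Xander Yilmaz → Tamsin Cohen → Milo Hoffmann. That is 5 steps up, so Emil Gupta is 5 levels below Milo Hoffmann.

5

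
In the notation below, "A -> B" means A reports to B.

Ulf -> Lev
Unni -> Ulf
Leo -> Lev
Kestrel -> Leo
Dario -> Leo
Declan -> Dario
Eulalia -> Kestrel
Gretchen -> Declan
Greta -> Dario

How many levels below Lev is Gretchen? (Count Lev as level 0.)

Chain from Gretchen up to Lev: Gretchen → Declan → Dario → Leo → Lev. That is 4 steps up, so Gretchen is 4 levels below Lev.

4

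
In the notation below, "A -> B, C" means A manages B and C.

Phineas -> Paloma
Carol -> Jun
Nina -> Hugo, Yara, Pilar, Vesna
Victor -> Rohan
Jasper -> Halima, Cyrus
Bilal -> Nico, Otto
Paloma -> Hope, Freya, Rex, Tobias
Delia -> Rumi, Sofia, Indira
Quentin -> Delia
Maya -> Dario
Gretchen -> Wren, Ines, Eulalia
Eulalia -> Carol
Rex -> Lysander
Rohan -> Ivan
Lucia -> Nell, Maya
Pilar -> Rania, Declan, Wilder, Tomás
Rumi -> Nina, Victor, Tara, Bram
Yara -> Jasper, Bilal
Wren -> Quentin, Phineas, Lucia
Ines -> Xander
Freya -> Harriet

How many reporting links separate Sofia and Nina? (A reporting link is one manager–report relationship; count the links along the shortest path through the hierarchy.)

3

Sofia is 1 level below Delia, and Nina is 2 levels below Delia (their lowest common manager). The shortest path runs up from Sofia to Delia and back down to Nina: 1 + 2 = 3 links.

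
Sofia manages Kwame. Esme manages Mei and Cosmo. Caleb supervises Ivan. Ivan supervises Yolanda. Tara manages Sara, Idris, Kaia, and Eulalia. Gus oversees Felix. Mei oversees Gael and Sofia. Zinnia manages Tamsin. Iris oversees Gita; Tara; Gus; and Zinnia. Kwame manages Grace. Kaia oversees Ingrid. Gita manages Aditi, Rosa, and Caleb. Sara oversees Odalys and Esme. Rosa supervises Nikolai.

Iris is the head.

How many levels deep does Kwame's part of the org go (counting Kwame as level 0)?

1

The longest chain under Kwame runs Kwame → Grace, which is 1 level below Kwame.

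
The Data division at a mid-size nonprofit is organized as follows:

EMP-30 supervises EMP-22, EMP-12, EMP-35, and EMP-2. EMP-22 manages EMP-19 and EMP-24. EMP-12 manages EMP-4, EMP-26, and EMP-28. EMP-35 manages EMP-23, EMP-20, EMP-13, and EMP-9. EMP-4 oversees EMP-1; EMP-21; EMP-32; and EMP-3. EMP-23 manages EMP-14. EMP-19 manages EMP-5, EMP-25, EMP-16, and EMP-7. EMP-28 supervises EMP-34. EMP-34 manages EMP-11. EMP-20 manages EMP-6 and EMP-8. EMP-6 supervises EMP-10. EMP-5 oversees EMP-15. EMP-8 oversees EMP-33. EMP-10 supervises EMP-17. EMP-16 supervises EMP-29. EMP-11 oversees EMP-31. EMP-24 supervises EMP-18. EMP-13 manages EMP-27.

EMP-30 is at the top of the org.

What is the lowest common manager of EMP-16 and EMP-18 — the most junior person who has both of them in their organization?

EMP-22

EMP-16's chain of managers is EMP-19, EMP-22, EMP-30. EMP-18's chain of managers is EMP-24, EMP-22, EMP-30. The first manager that appears in both chains is EMP-22.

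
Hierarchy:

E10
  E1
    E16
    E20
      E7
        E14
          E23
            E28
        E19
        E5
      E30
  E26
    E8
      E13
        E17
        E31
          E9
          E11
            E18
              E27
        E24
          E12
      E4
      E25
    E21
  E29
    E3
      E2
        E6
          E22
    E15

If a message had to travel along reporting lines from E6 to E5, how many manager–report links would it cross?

E6 is 4 levels below E10, and E5 is 4 levels below E10 (their lowest common manager). The shortest path runs up from E6 to E10 and back down to E5: 4 + 4 = 8 links.

8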